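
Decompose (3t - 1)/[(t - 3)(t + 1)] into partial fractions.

At t=3: α = (3·3 - 1)/(3 + 1) = 2. At t=-1: β = (3·(-1) - 1)/(-1 - 3) = 1
Result: 2/(t - 3) + 1/(t + 1)


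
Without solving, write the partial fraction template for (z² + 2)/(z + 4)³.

Repeated linear factor (power 3): α/(z + 4) + β/(z + 4)² + γ/(z + 4)³


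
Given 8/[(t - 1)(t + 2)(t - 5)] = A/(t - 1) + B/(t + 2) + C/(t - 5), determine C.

Cover-up at t = 5: C = 8/[(5 - 1)(5 + 2)] = 8/[(4)(7)] = 8/28 = 2/7


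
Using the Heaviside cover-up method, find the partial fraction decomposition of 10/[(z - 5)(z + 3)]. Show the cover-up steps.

Cover (z - 5): set z=5, get P = 10/(5 + 3) = 5/4. Cover (z + 3): set z=-3, get Q = 10/(-3 - 5) = -5/4.
Result: (5/4)/(z - 5) - (5/4)/(z + 3)


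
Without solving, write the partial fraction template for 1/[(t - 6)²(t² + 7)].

Repeated linear + quadratic: P/(t - 6) + Q/(t - 6)² + (Rt + S)/(t² + 7)


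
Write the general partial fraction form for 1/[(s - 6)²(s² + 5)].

Repeated linear + quadratic: α/(s - 6) + β/(s - 6)² + (γs + δ)/(s² + 5)


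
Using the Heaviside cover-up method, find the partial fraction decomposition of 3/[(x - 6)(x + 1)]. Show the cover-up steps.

Cover (x - 6): set x=6, get P = 3/(6 + 1) = 3/7. Cover (x + 1): set x=-1, get Q = 3/(-1 - 6) = -3/7.
Result: (3/7)/(x - 6) - (3/7)/(x + 1)


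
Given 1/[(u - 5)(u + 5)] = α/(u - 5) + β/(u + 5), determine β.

Cover-up at u = -5: β = 1/(-5 - 5) = -1/10


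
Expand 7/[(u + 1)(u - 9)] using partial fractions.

7/(u + 1)(u - 9) = A/(u + 1) + B/(u - 9). A = 7/(-1 - 9) = -7/10, B = 7/(9 + 1) = 7/10
Result: (-7/10)/(u + 1) + (7/10)/(u - 9)


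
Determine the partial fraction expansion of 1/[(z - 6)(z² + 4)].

Cover-up at z = 6: P = 1/(6² + 4) = 1/40. Then Q = -P = -1/40, R = -P·(0 + 6) = -3/20
Result: (1/40)/(z - 6) - ((1/40)z + 3/20)/(z² + 4)


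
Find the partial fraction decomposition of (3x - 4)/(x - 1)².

(3x - 4) = A(x - 1) + B. At x = 1: B = 3·1 - 4 = -1. Coeff of x: A = 3
Result: 3/(x - 1) - 1/(x - 1)²


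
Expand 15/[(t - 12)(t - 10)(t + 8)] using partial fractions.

Using cover-up method: P = 3/8, Q = -5/12, R = 1/24
Result: (3/8)/(t - 12) - (5/12)/(t - 10) + (1/24)/(t + 8)


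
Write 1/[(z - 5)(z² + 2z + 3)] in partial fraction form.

Cover-up at z = 5: A = 1/(5² + 2·5 + 3) = 1/38. Then B = -A = -1/38, C = -A·(2 + 5) = -7/38
Result: (1/38)/(z - 5) - ((1/38)z + 7/38)/(z² + 2z + 3)


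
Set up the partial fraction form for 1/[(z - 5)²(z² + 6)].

Repeated linear + quadratic: α/(z - 5) + β/(z - 5)² + (γz + δ)/(z² + 6)


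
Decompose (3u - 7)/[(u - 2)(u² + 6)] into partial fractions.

At u=2: A = (3·2 - 7)/(2² + 6) = -1/10. B = -A = 1/10, C = 3 - 2·A = 16/5
Result: (-1/10)/(u - 2) + ((1/10)u + 16/5)/(u² + 6)


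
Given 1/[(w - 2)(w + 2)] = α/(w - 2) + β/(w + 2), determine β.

Cover-up at w = -2: β = 1/(-2 - 2) = -1/4


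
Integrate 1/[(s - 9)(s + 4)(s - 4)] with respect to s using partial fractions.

Cover-up: A = 1/65, B = 1/104, C = -1/40. Decomposition: (1/65)/(s - 9) + (1/104)/(s + 4) - (1/40)/(s - 4). Integrate each term: (1/65) ln|(s - 9)| + (1/104) ln|(s + 4)| - (1/40) ln|(s - 4)| + C


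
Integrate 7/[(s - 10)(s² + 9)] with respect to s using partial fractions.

Cover-up at s=10: A = 7/(10²+9) = 7/109. Coeff matching: B = -7/109, C = -70/109. Decomposition: (7/109)/(s - 10) - ((7/109)s + 70/109)/(s² + 9). Integrate: linear → ln, quadratic → (1/2)ln + arctan: (7/109) ln|(s - 10)| - (7/218) ln(s² + 9) - (70/327) arctan(s/3) + C


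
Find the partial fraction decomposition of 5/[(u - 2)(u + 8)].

5/(u - 2)(u + 8) = A/(u - 2) + B/(u + 8). A = 5/(2 + 8) = 1/2, B = 5/(-8 - 2) = -1/2
Result: (1/2)/(u - 2) - (1/2)/(u + 8)


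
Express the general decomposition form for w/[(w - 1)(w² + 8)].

Linear + irreducible quadratic: A/(w - 1) + (Bw + C)/(w² + 8)


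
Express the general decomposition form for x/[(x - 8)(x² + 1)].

Linear + irreducible quadratic: α/(x - 8) + (βx + γ)/(x² + 1)


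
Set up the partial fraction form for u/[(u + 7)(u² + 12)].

Linear + irreducible quadratic: A/(u + 7) + (Bu + C)/(u² + 12)


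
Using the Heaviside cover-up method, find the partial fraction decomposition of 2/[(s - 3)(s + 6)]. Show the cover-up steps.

Cover (s - 3): set s=3, get α = 2/(3 + 6) = 2/9. Cover (s + 6): set s=-6, get β = 2/(-6 - 3) = -2/9.
Result: (2/9)/(s - 3) - (2/9)/(s + 6)


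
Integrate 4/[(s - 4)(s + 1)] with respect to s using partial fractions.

Decompose: 4/[(s - 4)(s + 1)] = (4/5)/(s - 4) - (4/5)/(s + 1). Integrate each term: (4/5) ln|(s - 4)| - (4/5) ln|(s + 1)| + C


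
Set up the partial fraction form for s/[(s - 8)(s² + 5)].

Linear + irreducible quadratic: P/(s - 8) + (Qs + R)/(s² + 5)


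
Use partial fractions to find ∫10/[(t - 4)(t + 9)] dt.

Decompose: 10/[(t - 4)(t + 9)] = (10/13)/(t - 4) - (10/13)/(t + 9). Integrate each term: (10/13) ln|(t - 4)| - (10/13) ln|(t + 9)| + C


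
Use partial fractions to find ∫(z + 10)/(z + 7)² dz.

Decompose: A = 1, B = 1·(-7) + 10 = 3, so (z + 10)/(z + 7)² = 1/(z + 7) + 3/(z + 7)². Integrate: ∫ A/(z + 7) dz = ln|(z + 7)|; ∫ B/(z + 7)² dz = -3/(z + 7). Sum: ln|(z + 7)| - 3/(z + 7) + C


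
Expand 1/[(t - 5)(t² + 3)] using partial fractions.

Cover-up at t = 5: A = 1/(5² + 3) = 1/28. Then B = -A = -1/28, C = -A·(0 + 5) = -5/28
Result: (1/28)/(t - 5) - ((1/28)t + 5/28)/(t² + 3)


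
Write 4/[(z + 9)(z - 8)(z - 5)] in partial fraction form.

Using cover-up method: A = 2/119, B = 4/51, C = -2/21
Result: (2/119)/(z + 9) + (4/51)/(z - 8) - (2/21)/(z - 5)


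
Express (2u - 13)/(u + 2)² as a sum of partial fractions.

(2u - 13) = A(u + 2) + B. At u = -2: B = 2·(-2) - 13 = -17. Coeff of u: A = 2
Result: 2/(u + 2) - 17/(u + 2)²


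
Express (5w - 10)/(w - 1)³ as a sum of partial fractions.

(5w - 10) = α(w - 1)² + β(w - 1) + γ. At w = 1: γ = 5·1 - 10 = -5. Coefficients: α = 0, β = 5
Result: 5/(w - 1)² - 5/(w - 1)³


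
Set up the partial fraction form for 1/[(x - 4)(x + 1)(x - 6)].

Three distinct linear factors: A/(x - 4) + B/(x + 1) + C/(x - 6)


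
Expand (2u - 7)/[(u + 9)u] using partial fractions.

At u=-9: α = (2·(-9) - 7)/(-9 - 0) = 25/9. At u=0: β = (2·0 - 7)/(0 + 9) = -7/9
Result: (25/9)/(u + 9) - (7/9)/u


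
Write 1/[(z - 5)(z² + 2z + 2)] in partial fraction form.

Cover-up at z = 5: P = 1/(5² + 2·5 + 2) = 1/37. Then Q = -P = -1/37, R = -P·(2 + 5) = -7/37
Result: (1/37)/(z - 5) - ((1/37)z + 7/37)/(z² + 2z + 2)


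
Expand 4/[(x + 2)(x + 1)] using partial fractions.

4/(x + 2)(x + 1) = P/(x + 2) + Q/(x + 1). P = 4/(-2 + 1) = -4, Q = 4/(-1 + 2) = 4
Result: -4/(x + 2) + 4/(x + 1)


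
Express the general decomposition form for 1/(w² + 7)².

Repeated quadratic factor: (αw + β)/(w² + 7) + (γw + δ)/(w² + 7)²


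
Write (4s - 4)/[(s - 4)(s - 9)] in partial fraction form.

At s=4: A = (4·4 - 4)/(4 - 9) = -12/5. At s=9: B = (4·9 - 4)/(9 - 4) = 32/5
Result: (-12/5)/(s - 4) + (32/5)/(s - 9)


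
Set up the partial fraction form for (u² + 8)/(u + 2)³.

Repeated linear factor (power 3): P/(u + 2) + Q/(u + 2)² + R/(u + 2)³


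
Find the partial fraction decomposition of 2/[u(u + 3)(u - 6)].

Using cover-up method: α = -1/9, β = 2/27, γ = 1/27
Result: (-1/9)/u + (2/27)/(u + 3) + (1/27)/(u - 6)


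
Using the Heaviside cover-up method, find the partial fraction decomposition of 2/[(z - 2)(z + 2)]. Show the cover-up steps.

Cover (z - 2): set z=2, get P = 2/(2 + 2) = 1/2. Cover (z + 2): set z=-2, get Q = 2/(-2 - 2) = -1/2.
Result: (1/2)/(z - 2) - (1/2)/(z + 2)


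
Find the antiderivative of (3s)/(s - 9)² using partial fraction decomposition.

Decompose: α = 3, β = 3·9 + 0 = 27, so (3s)/(s - 9)² = 3/(s - 9) + 27/(s - 9)². Integrate: ∫ α/(s - 9) ds = 3 ln|(s - 9)|; ∫ β/(s - 9)² ds = -27/(s - 9). Sum: 3 ln|(s - 9)| - 27/(s - 9) + C


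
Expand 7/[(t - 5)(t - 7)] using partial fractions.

7/(t - 5)(t - 7) = α/(t - 5) + β/(t - 7). α = 7/(5 - 7) = -7/2, β = 7/(7 - 5) = 7/2
Result: (-7/2)/(t - 5) + (7/2)/(t - 7)


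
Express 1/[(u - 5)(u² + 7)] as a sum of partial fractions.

Cover-up at u = 5: P = 1/(5² + 7) = 1/32. Then Q = -P = -1/32, R = -P·(0 + 5) = -5/32
Result: (1/32)/(u - 5) - ((1/32)u + 5/32)/(u² + 7)


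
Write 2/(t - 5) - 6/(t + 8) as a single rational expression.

Common denominator (t - 5)(t + 8). Numerator: 2(t + 8) - 6(t - 5) = (2t + 16) - (6t - 30) = -4t + 46
Result: (-4t + 46)/[(t - 5)(t + 8)]


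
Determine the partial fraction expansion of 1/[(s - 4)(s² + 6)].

Cover-up at s = 4: A = 1/(4² + 6) = 1/22. Then B = -A = -1/22, C = -A·(0 + 4) = -2/11
Result: (1/22)/(s - 4) - ((1/22)s + 2/11)/(s² + 6)


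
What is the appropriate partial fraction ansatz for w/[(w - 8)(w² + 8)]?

Linear + irreducible quadratic: A/(w - 8) + (Bw + C)/(w² + 8)


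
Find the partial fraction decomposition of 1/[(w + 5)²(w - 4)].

Cover-up at w=4: γ = 1/(4 + 5)² = 1/81. Cover-up at w=-5: β = 1/(-5 - 4) = -1/9. Comparing w² coeff: α = -γ = -1/81
Result: (-1/81)/(w + 5) - (1/9)/(w + 5)² + (1/81)/(w - 4)


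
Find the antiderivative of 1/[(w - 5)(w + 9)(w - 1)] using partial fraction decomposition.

Cover-up: α = 1/56, β = 1/140, γ = -1/40. Decomposition: (1/56)/(w - 5) + (1/140)/(w + 9) - (1/40)/(w - 1). Integrate each term: (1/56) ln|(w - 5)| + (1/140) ln|(w + 9)| - (1/40) ln|(w - 1)| + C


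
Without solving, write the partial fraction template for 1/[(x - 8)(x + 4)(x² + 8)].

Two linear + quadratic: A/(x - 8) + B/(x + 4) + (Cx + D)/(x² + 8)


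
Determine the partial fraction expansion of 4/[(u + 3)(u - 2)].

4/(u + 3)(u - 2) = A/(u + 3) + B/(u - 2). A = 4/(-3 - 2) = -4/5, B = 4/(2 + 3) = 4/5
Result: (-4/5)/(u + 3) + (4/5)/(u - 2)


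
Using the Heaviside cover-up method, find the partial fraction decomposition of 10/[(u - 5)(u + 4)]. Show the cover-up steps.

Cover (u - 5): set u=5, get α = 10/(5 + 4) = 10/9. Cover (u + 4): set u=-4, get β = 10/(-4 - 5) = -10/9.
Result: (10/9)/(u - 5) - (10/9)/(u + 4)


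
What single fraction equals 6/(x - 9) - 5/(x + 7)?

Common denominator (x - 9)(x + 7). Numerator: 6(x + 7) - 5(x - 9) = (6x + 42) - (5x - 45) = x + 87
Result: (x + 87)/[(x - 9)(x + 7)]


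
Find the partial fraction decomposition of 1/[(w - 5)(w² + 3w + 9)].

Cover-up at w = 5: P = 1/(5² + 3·5 + 9) = 1/49. Then Q = -P = -1/49, R = -P·(3 + 5) = -8/49
Result: (1/49)/(w - 5) - ((1/49)w + 8/49)/(w² + 3w + 9)


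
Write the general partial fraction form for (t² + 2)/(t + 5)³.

Repeated linear factor (power 3): α/(t + 5) + β/(t + 5)² + γ/(t + 5)³


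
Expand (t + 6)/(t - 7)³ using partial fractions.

(t + 6) = A(t - 7)² + B(t - 7) + C. At t = 7: C = 1·7 + 6 = 13. Coefficients: A = 0, B = 1
Result: 1/(t - 7)² + 13/(t - 7)³


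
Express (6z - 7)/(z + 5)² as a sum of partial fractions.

(6z - 7) = A(z + 5) + B. At z = -5: B = 6·(-5) - 7 = -37. Coeff of z: A = 6
Result: 6/(z + 5) - 37/(z + 5)²


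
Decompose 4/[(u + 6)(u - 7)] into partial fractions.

4/(u + 6)(u - 7) = P/(u + 6) + Q/(u - 7). P = 4/(-6 - 7) = -4/13, Q = 4/(7 + 6) = 4/13
Result: (-4/13)/(u + 6) + (4/13)/(u - 7)


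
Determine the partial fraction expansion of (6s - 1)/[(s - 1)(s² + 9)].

At s=1: A = (6·1 - 1)/(1² + 9) = 1/2. B = -A = -1/2, C = 6 - 1·A = 11/2
Result: (1/2)/(s - 1) - ((1/2)s - 11/2)/(s² + 9)


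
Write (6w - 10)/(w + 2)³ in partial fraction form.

(6w - 10) = α(w + 2)² + β(w + 2) + γ. At w = -2: γ = 6·(-2) - 10 = -22. Coefficients: α = 0, β = 6
Result: 6/(w + 2)² - 22/(w + 2)³


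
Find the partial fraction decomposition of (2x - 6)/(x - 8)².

(2x - 6) = P(x - 8) + Q. At x = 8: Q = 2·8 - 6 = 10. Coeff of x: P = 2
Result: 2/(x - 8) + 10/(x - 8)²


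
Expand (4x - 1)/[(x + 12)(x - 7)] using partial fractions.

At x=-12: α = (4·(-12) - 1)/(-12 - 7) = 49/19. At x=7: β = (4·7 - 1)/(7 + 12) = 27/19
Result: (49/19)/(x + 12) + (27/19)/(x - 7)


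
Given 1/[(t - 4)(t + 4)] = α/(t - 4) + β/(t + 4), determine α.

Cover-up at t = 4: α = 1/(4 + 4) = 1/8


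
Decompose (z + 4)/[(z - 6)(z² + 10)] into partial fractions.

At z=6: α = (1·6 + 4)/(6² + 10) = 5/23. β = -α = -5/23, γ = 1 - 6·α = -7/23
Result: (5/23)/(z - 6) - ((5/23)z + 7/23)/(z² + 10)


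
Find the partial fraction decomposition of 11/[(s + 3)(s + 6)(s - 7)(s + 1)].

Using Heaviside cover-up: (11/60)/(s + 3) - (11/195)/(s + 6) + (11/1040)/(s - 7) - (11/80)/(s + 1)


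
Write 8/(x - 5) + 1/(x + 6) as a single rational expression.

Common denominator (x - 5)(x + 6). Numerator: 8(x + 6) + 1(x - 5) = (8x + 48) + (x - 5) = 9x + 43
Result: (9x + 43)/[(x - 5)(x + 6)]


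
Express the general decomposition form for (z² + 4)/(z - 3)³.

Repeated linear factor (power 3): P/(z - 3) + Q/(z - 3)² + R/(z - 3)³


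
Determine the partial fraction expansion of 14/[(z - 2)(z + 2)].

14/(z - 2)(z + 2) = A/(z - 2) + B/(z + 2). A = 14/(2 + 2) = 7/2, B = 14/(-2 - 2) = -7/2
Result: (7/2)/(z - 2) - (7/2)/(z + 2)


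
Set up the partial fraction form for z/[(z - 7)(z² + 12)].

Linear + irreducible quadratic: A/(z - 7) + (Bz + C)/(z² + 12)


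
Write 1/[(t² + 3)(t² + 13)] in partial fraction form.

Coefficient matching gives A = C = 0, B = 1/(13-3) = 1/10, D = -B = -1/10
Result: (1/10)/(t² + 3) - (1/10)/(t² + 13)


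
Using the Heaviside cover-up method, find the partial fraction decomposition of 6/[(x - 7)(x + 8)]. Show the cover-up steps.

Cover (x - 7): set x=7, get P = 6/(7 + 8) = 2/5. Cover (x + 8): set x=-8, get Q = 6/(-8 - 7) = -2/5.
Result: (2/5)/(x - 7) - (2/5)/(x + 8)


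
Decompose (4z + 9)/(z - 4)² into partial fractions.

(4z + 9) = P(z - 4) + Q. At z = 4: Q = 4·4 + 9 = 25. Coeff of z: P = 4
Result: 4/(z - 4) + 25/(z - 4)²


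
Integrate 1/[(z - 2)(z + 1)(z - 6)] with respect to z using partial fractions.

Cover-up: P = -1/12, Q = 1/21, R = 1/28. Decomposition: (-1/12)/(z - 2) + (1/21)/(z + 1) + (1/28)/(z - 6). Integrate each term: (-1/12) ln|(z - 2)| + (1/21) ln|(z + 1)| + (1/28) ln|(z - 6)| + C


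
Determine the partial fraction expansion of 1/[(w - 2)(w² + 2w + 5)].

Cover-up at w = 2: P = 1/(2² + 2·2 + 5) = 1/13. Then Q = -P = -1/13, R = -P·(2 + 2) = -4/13
Result: (1/13)/(w - 2) - ((1/13)w + 4/13)/(w² + 2w + 5)


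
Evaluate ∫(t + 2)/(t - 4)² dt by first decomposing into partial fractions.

Decompose: α = 1, β = 1·4 + 2 = 6, so (t + 2)/(t - 4)² = 1/(t - 4) + 6/(t - 4)². Integrate: ∫ α/(t - 4) dt = ln|(t - 4)|; ∫ β/(t - 4)² dt = -6/(t - 4). Sum: ln|(t - 4)| - 6/(t - 4) + C


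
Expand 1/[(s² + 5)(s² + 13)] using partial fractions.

Coefficient matching gives α = γ = 0, β = 1/(13-5) = 1/8, δ = -β = -1/8
Result: (1/8)/(s² + 5) - (1/8)/(s² + 13)


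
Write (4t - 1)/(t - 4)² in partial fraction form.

(4t - 1) = P(t - 4) + Q. At t = 4: Q = 4·4 - 1 = 15. Coeff of t: P = 4
Result: 4/(t - 4) + 15/(t - 4)²


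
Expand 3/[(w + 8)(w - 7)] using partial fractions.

3/(w + 8)(w - 7) = α/(w + 8) + β/(w - 7). α = 3/(-8 - 7) = -1/5, β = 3/(7 + 8) = 1/5
Result: (-1/5)/(w + 8) + (1/5)/(w - 7)


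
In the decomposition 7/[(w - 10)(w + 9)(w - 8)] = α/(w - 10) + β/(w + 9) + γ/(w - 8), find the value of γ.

Cover-up at w = 8: γ = 7/[(8 - 10)(8 + 9)] = 7/[(-2)(17)] = -7/34


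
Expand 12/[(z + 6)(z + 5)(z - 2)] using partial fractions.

Using cover-up method: P = 3/2, Q = -12/7, R = 3/14
Result: (3/2)/(z + 6) - (12/7)/(z + 5) + (3/14)/(z - 2)


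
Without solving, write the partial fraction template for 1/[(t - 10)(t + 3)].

Distinct linear factors: α/(t - 10) + β/(t + 3)


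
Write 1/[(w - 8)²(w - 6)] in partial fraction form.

Cover-up at w=6: C = 1/(6 - 8)² = 1/4. Cover-up at w=8: B = 1/(8 - 6) = 1/2. Comparing w² coeff: A = -C = -1/4
Result: (-1/4)/(w - 8) + (1/2)/(w - 8)² + (1/4)/(w - 6)


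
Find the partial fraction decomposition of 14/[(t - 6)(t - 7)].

14/(t - 6)(t - 7) = A/(t - 6) + B/(t - 7). A = 14/(6 - 7) = -14, B = 14/(7 - 6) = 14
Result: -14/(t - 6) + 14/(t - 7)


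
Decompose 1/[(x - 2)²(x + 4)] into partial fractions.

Cover-up at x=-4: γ = 1/(-4 - 2)² = 1/36. Cover-up at x=2: β = 1/(2 + 4) = 1/6. Comparing x² coeff: α = -γ = -1/36
Result: (-1/36)/(x - 2) + (1/6)/(x - 2)² + (1/36)/(x + 4)


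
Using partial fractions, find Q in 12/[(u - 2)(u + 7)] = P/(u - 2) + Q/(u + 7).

Cover-up at u = -7: Q = 12/(-7 - 2) = -12/9 = -4/3


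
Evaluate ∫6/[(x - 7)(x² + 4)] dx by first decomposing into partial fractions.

Cover-up at x=7: A = 6/(7²+4) = 6/53. Coeff matching: B = -6/53, C = -42/53. Decomposition: (6/53)/(x - 7) - ((6/53)x + 42/53)/(x² + 4). Integrate: linear → ln, quadratic → (1/2)ln + arctan: (6/53) ln|(x - 7)| - (3/53) ln(x² + 4) - (21/53) arctan(x/2) + C


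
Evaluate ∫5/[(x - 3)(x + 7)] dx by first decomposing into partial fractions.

Decompose: 5/[(x - 3)(x + 7)] = (1/2)/(x - 3) - (1/2)/(x + 7). Integrate each term: (1/2) ln|(x - 3)| - (1/2) ln|(x + 7)| + C


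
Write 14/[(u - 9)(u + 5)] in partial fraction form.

14/(u - 9)(u + 5) = A/(u - 9) + B/(u + 5). A = 14/(9 + 5) = 1, B = 14/(-5 - 9) = -1
Result: 1/(u - 9) - 1/(u + 5)


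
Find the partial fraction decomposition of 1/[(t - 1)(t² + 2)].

Cover-up at t = 1: α = 1/(1² + 2) = 1/3. Then β = -α = -1/3, γ = -α·(0 + 1) = -1/3
Result: (1/3)/(t - 1) - ((1/3)t + 1/3)/(t² + 2)


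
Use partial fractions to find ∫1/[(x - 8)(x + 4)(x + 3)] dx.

Cover-up: α = 1/132, β = 1/12, γ = -1/11. Decomposition: (1/132)/(x - 8) + (1/12)/(x + 4) - (1/11)/(x + 3). Integrate each term: (1/132) ln|(x - 8)| + (1/12) ln|(x + 4)| - (1/11) ln|(x + 3)| + C


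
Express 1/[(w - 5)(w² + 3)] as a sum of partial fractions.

Cover-up at w = 5: P = 1/(5² + 3) = 1/28. Then Q = -P = -1/28, R = -P·(0 + 5) = -5/28
Result: (1/28)/(w - 5) - ((1/28)w + 5/28)/(w² + 3)


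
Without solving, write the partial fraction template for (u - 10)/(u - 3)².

Repeated linear factor: P/(u - 3) + Q/(u - 3)²


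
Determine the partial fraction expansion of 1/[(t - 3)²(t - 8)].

Cover-up at t=8: γ = 1/(8 - 3)² = 1/25. Cover-up at t=3: β = 1/(3 - 8) = -1/5. Comparing t² coeff: α = -γ = -1/25
Result: (-1/25)/(t - 3) - (1/5)/(t - 3)² + (1/25)/(t - 8)


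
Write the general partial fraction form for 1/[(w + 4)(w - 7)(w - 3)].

Three distinct linear factors: α/(w + 4) + β/(w - 7) + γ/(w - 3)


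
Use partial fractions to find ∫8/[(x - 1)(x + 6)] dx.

Decompose: 8/[(x - 1)(x + 6)] = (8/7)/(x - 1) - (8/7)/(x + 6). Integrate each term: (8/7) ln|(x - 1)| - (8/7) ln|(x + 6)| + C


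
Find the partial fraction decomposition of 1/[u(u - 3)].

1/u(u - 3) = A/u + B/(u - 3). A = 1/(0 - 3) = -1/3, B = 1/(3 - 0) = 1/3
Result: (-1/3)/u + (1/3)/(u - 3)


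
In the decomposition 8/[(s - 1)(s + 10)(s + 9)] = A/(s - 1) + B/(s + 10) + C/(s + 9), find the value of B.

Cover-up at s = -10: B = 8/[(-10 - 1)(-10 + 9)] = 8/[(-11)(-1)] = 8/11


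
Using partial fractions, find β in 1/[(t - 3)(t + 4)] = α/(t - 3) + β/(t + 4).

Cover-up at t = -4: β = 1/(-4 - 3) = -1/7


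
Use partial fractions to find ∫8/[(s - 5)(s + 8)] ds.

Decompose: 8/[(s - 5)(s + 8)] = (8/13)/(s - 5) - (8/13)/(s + 8). Integrate each term: (8/13) ln|(s - 5)| - (8/13) ln|(s + 8)| + C


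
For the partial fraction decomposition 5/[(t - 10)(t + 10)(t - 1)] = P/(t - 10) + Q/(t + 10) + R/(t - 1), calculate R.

Cover-up at t = 1: R = 5/[(1 - 10)(1 + 10)] = 5/[(-9)(11)] = -5/99


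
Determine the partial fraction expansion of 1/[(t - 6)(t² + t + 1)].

Cover-up at t = 6: A = 1/(6² + 1·6 + 1) = 1/43. Then B = -A = -1/43, C = -A·(1 + 6) = -7/43
Result: (1/43)/(t - 6) - ((1/43)t + 7/43)/(t² + t + 1)


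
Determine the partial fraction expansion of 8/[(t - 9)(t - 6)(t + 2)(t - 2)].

Using Heaviside cover-up: (8/231)/(t - 9) - (1/12)/(t - 6) - (1/44)/(t + 2) + (1/14)/(t - 2)


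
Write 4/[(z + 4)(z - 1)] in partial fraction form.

4/(z + 4)(z - 1) = P/(z + 4) + Q/(z - 1). P = 4/(-4 - 1) = -4/5, Q = 4/(1 + 4) = 4/5
Result: (-4/5)/(z + 4) + (4/5)/(z - 1)


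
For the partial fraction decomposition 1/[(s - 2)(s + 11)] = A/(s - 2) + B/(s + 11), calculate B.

Cover-up at s = -11: B = 1/(-11 - 2) = -1/13


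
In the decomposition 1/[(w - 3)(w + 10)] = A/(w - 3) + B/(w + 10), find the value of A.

Cover-up at w = 3: A = 1/(3 + 10) = 1/13


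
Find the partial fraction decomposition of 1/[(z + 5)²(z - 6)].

Cover-up at z=6: C = 1/(6 + 5)² = 1/121. Cover-up at z=-5: B = 1/(-5 - 6) = -1/11. Comparing z² coeff: A = -C = -1/121
Result: (-1/121)/(z + 5) - (1/11)/(z + 5)² + (1/121)/(z - 6)


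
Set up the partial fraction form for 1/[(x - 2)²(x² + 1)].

Repeated linear + quadratic: α/(x - 2) + β/(x - 2)² + (γx + δ)/(x² + 1)


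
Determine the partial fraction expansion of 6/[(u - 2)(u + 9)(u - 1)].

Using cover-up method: α = 6/11, β = 3/55, γ = -3/5
Result: (6/11)/(u - 2) + (3/55)/(u + 9) - (3/5)/(u - 1)


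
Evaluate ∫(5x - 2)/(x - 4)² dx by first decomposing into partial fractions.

Decompose: P = 5, Q = 5·4 - 2 = 18, so (5x - 2)/(x - 4)² = 5/(x - 4) + 18/(x - 4)². Integrate: ∫ P/(x - 4) dx = 5 ln|(x - 4)|; ∫ Q/(x - 4)² dx = -18/(x - 4). Sum: 5 ln|(x - 4)| - 18/(x - 4) + C


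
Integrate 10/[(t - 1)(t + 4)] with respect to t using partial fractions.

Decompose: 10/[(t - 1)(t + 4)] = 2/(t - 1) - 2/(t + 4). Integrate each term: 2 ln|(t - 1)| - 2 ln|(t + 4)| + C


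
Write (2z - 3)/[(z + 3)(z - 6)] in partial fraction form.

At z=-3: α = (2·(-3) - 3)/(-3 - 6) = 1. At z=6: β = (2·6 - 3)/(6 + 3) = 1
Result: 1/(z + 3) + 1/(z - 6)


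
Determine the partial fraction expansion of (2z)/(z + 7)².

(2z) = P(z + 7) + Q. At z = -7: Q = 2·(-7) + 0 = -14. Coeff of z: P = 2
Result: 2/(z + 7) - 14/(z + 7)²


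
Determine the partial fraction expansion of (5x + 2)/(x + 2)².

(5x + 2) = A(x + 2) + B. At x = -2: B = 5·(-2) + 2 = -8. Coeff of x: A = 5
Result: 5/(x + 2) - 8/(x + 2)²


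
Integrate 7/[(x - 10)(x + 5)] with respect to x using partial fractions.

Decompose: 7/[(x - 10)(x + 5)] = (7/15)/(x - 10) - (7/15)/(x + 5). Integrate each term: (7/15) ln|(x - 10)| - (7/15) ln|(x + 5)| + C


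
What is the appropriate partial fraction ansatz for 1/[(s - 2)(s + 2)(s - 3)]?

Three distinct linear factors: A/(s - 2) + B/(s + 2) + C/(s - 3)


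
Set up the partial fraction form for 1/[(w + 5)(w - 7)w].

Three distinct linear factors: P/(w + 5) + Q/(w - 7) + R/w


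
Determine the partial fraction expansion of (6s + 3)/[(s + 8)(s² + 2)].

At s=-8: A = (6·(-8) + 3)/((-8)² + 2) = -15/22. B = -A = 15/22, C = 6 - (-8)·A = 6/11
Result: (-15/22)/(s + 8) + ((15/22)s + 6/11)/(s² + 2)


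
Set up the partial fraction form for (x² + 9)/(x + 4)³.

Repeated linear factor (power 3): P/(x + 4) + Q/(x + 4)² + R/(x + 4)³


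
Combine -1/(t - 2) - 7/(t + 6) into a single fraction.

Common denominator (t - 2)(t + 6). Numerator: -1(t + 6) - 7(t - 2) = (-t - 6) - (7t - 14) = -8t + 8
Result: (-8t + 8)/[(t - 2)(t + 6)]


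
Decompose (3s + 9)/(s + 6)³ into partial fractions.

(3s + 9) = A(s + 6)² + B(s + 6) + C. At s = -6: C = 3·(-6) + 9 = -9. Coefficients: A = 0, B = 3
Result: 3/(s + 6)² - 9/(s + 6)³


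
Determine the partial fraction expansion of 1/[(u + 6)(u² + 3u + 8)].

Cover-up at u = -6: A = 1/((-6)² + 3·(-6) + 8) = 1/26. Then B = -A = -1/26, C = -A·(3 - 6) = 3/26
Result: (1/26)/(u + 6) - ((1/26)u - 3/26)/(u² + 3u + 8)


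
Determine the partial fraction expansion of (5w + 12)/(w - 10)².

(5w + 12) = α(w - 10) + β. At w = 10: β = 5·10 + 12 = 62. Coeff of w: α = 5
Result: 5/(w - 10) + 62/(w - 10)²


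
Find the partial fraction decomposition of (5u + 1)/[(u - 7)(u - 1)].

At u=7: P = (5·7 + 1)/(7 - 1) = 6. At u=1: Q = (5·1 + 1)/(1 - 7) = -1
Result: 6/(u - 7) - 1/(u - 1)


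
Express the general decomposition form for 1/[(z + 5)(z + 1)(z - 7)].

Three distinct linear factors: α/(z + 5) + β/(z + 1) + γ/(z - 7)


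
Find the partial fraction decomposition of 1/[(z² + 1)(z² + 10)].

Coefficient matching gives α = γ = 0, β = 1/(10-1) = 1/9, δ = -β = -1/9
Result: (1/9)/(z² + 1) - (1/9)/(z² + 10)


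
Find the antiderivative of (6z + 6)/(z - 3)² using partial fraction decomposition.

Decompose: A = 6, B = 6·3 + 6 = 24, so (6z + 6)/(z - 3)² = 6/(z - 3) + 24/(z - 3)². Integrate: ∫ A/(z - 3) dz = 6 ln|(z - 3)|; ∫ B/(z - 3)² dz = -24/(z - 3). Sum: 6 ln|(z - 3)| - 24/(z - 3) + C


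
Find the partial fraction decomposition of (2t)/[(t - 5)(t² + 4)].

At t=5: P = (2·5 + 0)/(5² + 4) = 10/29. Q = -P = -10/29, R = 2 - 5·P = 8/29
Result: (10/29)/(t - 5) - ((10/29)t - 8/29)/(t² + 4)


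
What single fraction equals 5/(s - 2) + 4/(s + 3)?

Common denominator (s - 2)(s + 3). Numerator: 5(s + 3) + 4(s - 2) = (5s + 15) + (4s - 8) = 9s + 7
Result: (9s + 7)/[(s - 2)(s + 3)]


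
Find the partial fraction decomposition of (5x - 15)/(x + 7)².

(5x - 15) = P(x + 7) + Q. At x = -7: Q = 5·(-7) - 15 = -50. Coeff of x: P = 5
Result: 5/(x + 7) - 50/(x + 7)²


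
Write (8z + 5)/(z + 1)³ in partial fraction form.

(8z + 5) = α(z + 1)² + β(z + 1) + γ. At z = -1: γ = 8·(-1) + 5 = -3. Coefficients: α = 0, β = 8
Result: 8/(z + 1)² - 3/(z + 1)³


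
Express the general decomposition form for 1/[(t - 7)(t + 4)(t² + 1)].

Two linear + quadratic: P/(t - 7) + Q/(t + 4) + (Rt + S)/(t² + 1)


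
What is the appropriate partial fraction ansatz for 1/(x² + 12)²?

Repeated quadratic factor: (αx + β)/(x² + 12) + (γx + δ)/(x² + 12)²


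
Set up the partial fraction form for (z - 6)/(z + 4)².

Repeated linear factor: P/(z + 4) + Q/(z + 4)²


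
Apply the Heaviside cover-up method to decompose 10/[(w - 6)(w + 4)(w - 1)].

Cover (w - 6), w=6: P = 10/[(6 + 4)(6 - 1)] = 1/5. Cover (w + 4), w=-4: Q = 10/[(-4 - 6)(-4 - 1)] = 1/5. Cover (w - 1), w=1: R = 10/[(1 - 6)(1 + 4)] = -2/5.
Result: (1/5)/(w - 6) + (1/5)/(w + 4) - (2/5)/(w - 1)


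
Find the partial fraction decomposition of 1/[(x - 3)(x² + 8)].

Cover-up at x = 3: α = 1/(3² + 8) = 1/17. Then β = -α = -1/17, γ = -α·(0 + 3) = -3/17
Result: (1/17)/(x - 3) - ((1/17)x + 3/17)/(x² + 8)


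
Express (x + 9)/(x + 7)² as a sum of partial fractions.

(x + 9) = A(x + 7) + B. At x = -7: B = 1·(-7) + 9 = 2. Coeff of x: A = 1
Result: 1/(x + 7) + 2/(x + 7)²


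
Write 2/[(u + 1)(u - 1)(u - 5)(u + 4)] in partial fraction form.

Using Heaviside cover-up: (1/18)/(u + 1) - (1/20)/(u - 1) + (1/108)/(u - 5) - (2/135)/(u + 4)


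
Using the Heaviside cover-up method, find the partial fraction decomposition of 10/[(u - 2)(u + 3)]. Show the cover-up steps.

Cover (u - 2): set u=2, get A = 10/(2 + 3) = 2. Cover (u + 3): set u=-3, get B = 10/(-3 - 2) = -2.
Result: 2/(u - 2) - 2/(u + 3)


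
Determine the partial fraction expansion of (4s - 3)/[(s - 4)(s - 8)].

At s=4: P = (4·4 - 3)/(4 - 8) = -13/4. At s=8: Q = (4·8 - 3)/(8 - 4) = 29/4
Result: (-13/4)/(s - 4) + (29/4)/(s - 8)


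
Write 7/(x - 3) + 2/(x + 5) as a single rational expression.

Common denominator (x - 3)(x + 5). Numerator: 7(x + 5) + 2(x - 3) = (7x + 35) + (2x - 6) = 9x + 29
Result: (9x + 29)/[(x - 3)(x + 5)]


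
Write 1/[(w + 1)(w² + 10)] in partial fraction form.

Cover-up at w = -1: α = 1/((-1)² + 10) = 1/11. Then β = -α = -1/11, γ = -α·(0 - 1) = 1/11
Result: (1/11)/(w + 1) - ((1/11)w - 1/11)/(w² + 10)


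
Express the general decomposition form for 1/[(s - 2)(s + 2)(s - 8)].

Three distinct linear factors: P/(s - 2) + Q/(s + 2) + R/(s - 8)


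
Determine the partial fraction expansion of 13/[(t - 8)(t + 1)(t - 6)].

Using cover-up method: A = 13/18, B = 13/63, C = -13/14
Result: (13/18)/(t - 8) + (13/63)/(t + 1) - (13/14)/(t - 6)


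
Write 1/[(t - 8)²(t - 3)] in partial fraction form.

Cover-up at t=3: R = 1/(3 - 8)² = 1/25. Cover-up at t=8: Q = 1/(8 - 3) = 1/5. Comparing t² coeff: P = -R = -1/25
Result: (-1/25)/(t - 8) + (1/5)/(t - 8)² + (1/25)/(t - 3)


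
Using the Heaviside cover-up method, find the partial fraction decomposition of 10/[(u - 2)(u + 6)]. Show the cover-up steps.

Cover (u - 2): set u=2, get α = 10/(2 + 6) = 5/4. Cover (u + 6): set u=-6, get β = 10/(-6 - 2) = -5/4.
Result: (5/4)/(u - 2) - (5/4)/(u + 6)


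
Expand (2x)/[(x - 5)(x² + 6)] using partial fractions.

At x=5: α = (2·5 + 0)/(5² + 6) = 10/31. β = -α = -10/31, γ = 2 - 5·α = 12/31
Result: (10/31)/(x - 5) - ((10/31)x - 12/31)/(x² + 6)


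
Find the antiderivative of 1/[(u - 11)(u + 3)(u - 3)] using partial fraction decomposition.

Cover-up: P = 1/112, Q = 1/84, R = -1/48. Decomposition: (1/112)/(u - 11) + (1/84)/(u + 3) - (1/48)/(u - 3). Integrate each term: (1/112) ln|(u - 11)| + (1/84) ln|(u + 3)| - (1/48) ln|(u - 3)| + C


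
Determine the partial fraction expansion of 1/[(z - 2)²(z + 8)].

Cover-up at z=-8: γ = 1/(-8 - 2)² = 1/100. Cover-up at z=2: β = 1/(2 + 8) = 1/10. Comparing z² coeff: α = -γ = -1/100
Result: (-1/100)/(z - 2) + (1/10)/(z - 2)² + (1/100)/(z + 8)


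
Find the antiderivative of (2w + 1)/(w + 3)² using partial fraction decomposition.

Decompose: A = 2, B = 2·(-3) + 1 = -5, so (2w + 1)/(w + 3)² = 2/(w + 3) - 5/(w + 3)². Integrate: ∫ A/(w + 3) dw = 2 ln|(w + 3)|; ∫ B/(w + 3)² dw = 5/(w + 3). Sum: 2 ln|(w + 3)| + 5/(w + 3) + C


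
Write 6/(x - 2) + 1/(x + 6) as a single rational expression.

Common denominator (x - 2)(x + 6). Numerator: 6(x + 6) + 1(x - 2) = (6x + 36) + (x - 2) = 7x + 34
Result: (7x + 34)/[(x - 2)(x + 6)]


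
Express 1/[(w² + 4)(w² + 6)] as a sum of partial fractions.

Coefficient matching gives α = γ = 0, β = 1/(6-4) = 1/2, δ = -β = -1/2
Result: (1/2)/(w² + 4) - (1/2)/(w² + 6)


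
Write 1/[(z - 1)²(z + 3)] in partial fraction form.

Cover-up at z=-3: C = 1/(-3 - 1)² = 1/16. Cover-up at z=1: B = 1/(1 + 3) = 1/4. Comparing z² coeff: A = -C = -1/16
Result: (-1/16)/(z - 1) + (1/4)/(z - 1)² + (1/16)/(z + 3)


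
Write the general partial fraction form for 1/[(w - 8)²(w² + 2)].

Repeated linear + quadratic: A/(w - 8) + B/(w - 8)² + (Cw + D)/(w² + 2)


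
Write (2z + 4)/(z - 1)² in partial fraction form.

(2z + 4) = α(z - 1) + β. At z = 1: β = 2·1 + 4 = 6. Coeff of z: α = 2
Result: 2/(z - 1) + 6/(z - 1)²


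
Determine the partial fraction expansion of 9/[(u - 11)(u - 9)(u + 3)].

Using cover-up method: A = 9/28, B = -3/8, C = 3/56
Result: (9/28)/(u - 11) - (3/8)/(u - 9) + (3/56)/(u + 3)


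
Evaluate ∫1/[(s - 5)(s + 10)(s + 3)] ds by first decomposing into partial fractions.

Cover-up: A = 1/120, B = 1/105, C = -1/56. Decomposition: (1/120)/(s - 5) + (1/105)/(s + 10) - (1/56)/(s + 3). Integrate each term: (1/120) ln|(s - 5)| + (1/105) ln|(s + 10)| - (1/56) ln|(s + 3)| + C


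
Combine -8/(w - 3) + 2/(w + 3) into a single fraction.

Common denominator (w - 3)(w + 3). Numerator: -8(w + 3) + 2(w - 3) = (-8w - 24) + (2w - 6) = -6w - 30
Result: (-6w - 30)/[(w - 3)(w + 3)]


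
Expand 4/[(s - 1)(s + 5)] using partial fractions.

4/(s - 1)(s + 5) = α/(s - 1) + β/(s + 5). α = 4/(1 + 5) = 2/3, β = 4/(-5 - 1) = -2/3
Result: (2/3)/(s - 1) - (2/3)/(s + 5)


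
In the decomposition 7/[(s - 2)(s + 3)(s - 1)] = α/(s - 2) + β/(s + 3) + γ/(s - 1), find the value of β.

Cover-up at s = -3: β = 7/[(-3 - 2)(-3 - 1)] = 7/[(-5)(-4)] = 7/20


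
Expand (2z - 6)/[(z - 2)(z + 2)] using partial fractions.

At z=2: P = (2·2 - 6)/(2 + 2) = -1/2. At z=-2: Q = (2·(-2) - 6)/(-2 - 2) = 5/2
Result: (-1/2)/(z - 2) + (5/2)/(z + 2)


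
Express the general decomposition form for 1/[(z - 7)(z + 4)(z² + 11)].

Two linear + quadratic: α/(z - 7) + β/(z + 4) + (γz + δ)/(z² + 11)


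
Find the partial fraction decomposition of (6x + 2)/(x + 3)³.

(6x + 2) = α(x + 3)² + β(x + 3) + γ. At x = -3: γ = 6·(-3) + 2 = -16. Coefficients: α = 0, β = 6
Result: 6/(x + 3)² - 16/(x + 3)³


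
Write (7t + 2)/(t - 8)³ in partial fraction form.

(7t + 2) = A(t - 8)² + B(t - 8) + C. At t = 8: C = 7·8 + 2 = 58. Coefficients: A = 0, B = 7
Result: 7/(t - 8)² + 58/(t - 8)³


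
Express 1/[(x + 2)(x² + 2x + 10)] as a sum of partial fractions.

Cover-up at x = -2: α = 1/((-2)² + 2·(-2) + 10) = 1/10. Then β = -α = -1/10, γ = -α·(2 - 2) = 0
Result: (1/10)/(x + 2) - ((1/10)x)/(x² + 2x + 10)


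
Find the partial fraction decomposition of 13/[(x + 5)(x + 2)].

13/(x + 5)(x + 2) = α/(x + 5) + β/(x + 2). α = 13/(-5 + 2) = -13/3, β = 13/(-2 + 5) = 13/3
Result: (-13/3)/(x + 5) + (13/3)/(x + 2)


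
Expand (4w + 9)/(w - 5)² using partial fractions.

(4w + 9) = P(w - 5) + Q. At w = 5: Q = 4·5 + 9 = 29. Coeff of w: P = 4
Result: 4/(w - 5) + 29/(w - 5)²


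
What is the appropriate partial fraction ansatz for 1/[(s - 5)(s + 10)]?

Distinct linear factors: P/(s - 5) + Q/(s + 10)


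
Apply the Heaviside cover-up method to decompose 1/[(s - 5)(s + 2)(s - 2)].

Cover (s - 5), s=5: P = 1/[(5 + 2)(5 - 2)] = 1/21. Cover (s + 2), s=-2: Q = 1/[(-2 - 5)(-2 - 2)] = 1/28. Cover (s - 2), s=2: R = 1/[(2 - 5)(2 + 2)] = -1/12.
Result: (1/21)/(s - 5) + (1/28)/(s + 2) - (1/12)/(s - 2)


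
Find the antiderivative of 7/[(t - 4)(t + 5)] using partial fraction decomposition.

Decompose: 7/[(t - 4)(t + 5)] = (7/9)/(t - 4) - (7/9)/(t + 5). Integrate each term: (7/9) ln|(t - 4)| - (7/9) ln|(t + 5)| + C


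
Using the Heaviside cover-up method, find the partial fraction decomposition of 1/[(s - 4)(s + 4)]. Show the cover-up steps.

Cover (s - 4): set s=4, get P = 1/(4 + 4) = 1/8. Cover (s + 4): set s=-4, get Q = 1/(-4 - 4) = -1/8.
Result: (1/8)/(s - 4) - (1/8)/(s + 4)


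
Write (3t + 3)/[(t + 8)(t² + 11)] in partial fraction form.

At t=-8: α = (3·(-8) + 3)/((-8)² + 11) = -7/25. β = -α = 7/25, γ = 3 - (-8)·α = 19/25
Result: (-7/25)/(t + 8) + ((7/25)t + 19/25)/(t² + 11)


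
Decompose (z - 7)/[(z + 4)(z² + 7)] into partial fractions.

At z=-4: P = (1·(-4) - 7)/((-4)² + 7) = -11/23. Q = -P = 11/23, R = 1 - (-4)·P = -21/23
Result: (-11/23)/(z + 4) + ((11/23)z - 21/23)/(z² + 7)


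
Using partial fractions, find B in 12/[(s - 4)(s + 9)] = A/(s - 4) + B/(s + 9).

Cover-up at s = -9: B = 12/(-9 - 4) = -12/13


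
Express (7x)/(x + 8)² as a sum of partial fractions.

(7x) = α(x + 8) + β. At x = -8: β = 7·(-8) + 0 = -56. Coeff of x: α = 7
Result: 7/(x + 8) - 56/(x + 8)²


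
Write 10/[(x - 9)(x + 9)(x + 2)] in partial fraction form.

Using cover-up method: α = 5/99, β = 5/63, γ = -10/77
Result: (5/99)/(x - 9) + (5/63)/(x + 9) - (10/77)/(x + 2)


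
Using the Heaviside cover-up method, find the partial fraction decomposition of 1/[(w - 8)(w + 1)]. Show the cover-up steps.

Cover (w - 8): set w=8, get A = 1/(8 + 1) = 1/9. Cover (w + 1): set w=-1, get B = 1/(-1 - 8) = -1/9.
Result: (1/9)/(w - 8) - (1/9)/(w + 1)


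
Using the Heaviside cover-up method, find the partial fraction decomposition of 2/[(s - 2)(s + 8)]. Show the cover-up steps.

Cover (s - 2): set s=2, get P = 2/(2 + 8) = 1/5. Cover (s + 8): set s=-8, get Q = 2/(-8 - 2) = -1/5.
Result: (1/5)/(s - 2) - (1/5)/(s + 8)


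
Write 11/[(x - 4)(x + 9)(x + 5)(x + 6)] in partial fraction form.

Using Heaviside cover-up: (11/1170)/(x - 4) - (11/156)/(x + 9) - (11/36)/(x + 5) + (11/30)/(x + 6)


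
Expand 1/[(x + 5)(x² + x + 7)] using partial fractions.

Cover-up at x = -5: P = 1/((-5)² + 1·(-5) + 7) = 1/27. Then Q = -P = -1/27, R = -P·(1 - 5) = 4/27
Result: (1/27)/(x + 5) - ((1/27)x - 4/27)/(x² + x + 7)


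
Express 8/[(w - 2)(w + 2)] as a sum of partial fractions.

8/(w - 2)(w + 2) = P/(w - 2) + Q/(w + 2). P = 8/(2 + 2) = 2, Q = 8/(-2 - 2) = -2
Result: 2/(w - 2) - 2/(w + 2)


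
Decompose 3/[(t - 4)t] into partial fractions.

3/(t - 4)t = α/(t - 4) + β/t. α = 3/(4 - 0) = 3/4, β = 3/(0 - 4) = -3/4
Result: (3/4)/(t - 4) - (3/4)/t


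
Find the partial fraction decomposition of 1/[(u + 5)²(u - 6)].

Cover-up at u=6: R = 1/(6 + 5)² = 1/121. Cover-up at u=-5: Q = 1/(-5 - 6) = -1/11. Comparing u² coeff: P = -R = -1/121
Result: (-1/121)/(u + 5) - (1/11)/(u + 5)² + (1/121)/(u - 6)


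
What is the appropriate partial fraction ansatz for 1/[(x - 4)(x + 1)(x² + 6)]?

Two linear + quadratic: α/(x - 4) + β/(x + 1) + (γx + δ)/(x² + 6)


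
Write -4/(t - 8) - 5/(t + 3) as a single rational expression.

Common denominator (t - 8)(t + 3). Numerator: -4(t + 3) - 5(t - 8) = (-4t - 12) - (5t - 40) = -9t + 28
Result: (-9t + 28)/[(t - 8)(t + 3)]


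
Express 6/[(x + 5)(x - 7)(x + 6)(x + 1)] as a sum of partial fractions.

Using Heaviside cover-up: (1/8)/(x + 5) + (1/208)/(x - 7) - (6/65)/(x + 6) - (3/80)/(x + 1)


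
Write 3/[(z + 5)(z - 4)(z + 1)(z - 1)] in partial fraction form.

Using Heaviside cover-up: (-1/72)/(z + 5) + (1/45)/(z - 4) + (3/40)/(z + 1) - (1/12)/(z - 1)


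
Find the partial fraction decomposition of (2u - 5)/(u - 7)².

(2u - 5) = α(u - 7) + β. At u = 7: β = 2·7 - 5 = 9. Coeff of u: α = 2
Result: 2/(u - 7) + 9/(u - 7)²


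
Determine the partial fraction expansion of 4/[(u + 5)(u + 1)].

4/(u + 5)(u + 1) = A/(u + 5) + B/(u + 1). A = 4/(-5 + 1) = -1, B = 4/(-1 + 5) = 1
Result: -1/(u + 5) + 1/(u + 1)


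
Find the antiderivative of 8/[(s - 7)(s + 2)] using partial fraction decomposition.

Decompose: 8/[(s - 7)(s + 2)] = (8/9)/(s - 7) - (8/9)/(s + 2). Integrate each term: (8/9) ln|(s - 7)| - (8/9) ln|(s + 2)| + C


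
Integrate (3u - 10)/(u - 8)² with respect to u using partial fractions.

Decompose: α = 3, β = 3·8 - 10 = 14, so (3u - 10)/(u - 8)² = 3/(u - 8) + 14/(u - 8)². Integrate: ∫ α/(u - 8) du = 3 ln|(u - 8)|; ∫ β/(u - 8)² du = -14/(u - 8). Sum: 3 ln|(u - 8)| - 14/(u - 8) + C


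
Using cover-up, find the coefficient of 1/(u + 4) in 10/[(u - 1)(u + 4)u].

Cover (u + 4), set u=-4: 10/[(-4 - 1)(-4 - 0)] = 1/2


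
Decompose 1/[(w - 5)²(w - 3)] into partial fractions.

Cover-up at w=3: γ = 1/(3 - 5)² = 1/4. Cover-up at w=5: β = 1/(5 - 3) = 1/2. Comparing w² coeff: α = -γ = -1/4
Result: (-1/4)/(w - 5) + (1/2)/(w - 5)² + (1/4)/(w - 3)


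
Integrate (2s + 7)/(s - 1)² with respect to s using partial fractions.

Decompose: P = 2, Q = 2·1 + 7 = 9, so (2s + 7)/(s - 1)² = 2/(s - 1) + 9/(s - 1)². Integrate: ∫ P/(s - 1) ds = 2 ln|(s - 1)|; ∫ Q/(s - 1)² ds = -9/(s - 1). Sum: 2 ln|(s - 1)| - 9/(s - 1) + C


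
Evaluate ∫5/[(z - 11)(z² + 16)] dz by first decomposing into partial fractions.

Cover-up at z=11: α = 5/(11²+16) = 5/137. Coeff matching: β = -5/137, γ = -55/137. Decomposition: (5/137)/(z - 11) - ((5/137)z + 55/137)/(z² + 16). Integrate: linear → ln, quadratic → (1/2)ln + arctan: (5/137) ln|(z - 11)| - (5/274) ln(z² + 16) - (55/548) arctan(z/4) + C


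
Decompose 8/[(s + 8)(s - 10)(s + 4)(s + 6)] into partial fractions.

Using Heaviside cover-up: (-1/18)/(s + 8) + (1/504)/(s - 10) - (1/14)/(s + 4) + (1/8)/(s + 6)


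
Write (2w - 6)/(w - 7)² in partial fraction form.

(2w - 6) = α(w - 7) + β. At w = 7: β = 2·7 - 6 = 8. Coeff of w: α = 2
Result: 2/(w - 7) + 8/(w - 7)²
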